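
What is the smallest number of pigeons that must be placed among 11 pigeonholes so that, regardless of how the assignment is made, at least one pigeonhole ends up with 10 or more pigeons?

With 99 pigeons one could put exactly 9 in each of the 11 pigeonholes, and no pigeonhole would reach 10.
One more pigeon must land in a pigeonhole that already has 9, giving it 10.
So 11 × 9 + 1 = 100 pigeons are required.

100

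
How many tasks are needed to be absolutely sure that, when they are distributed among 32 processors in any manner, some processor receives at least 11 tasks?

321

With 320 tasks one could put exactly 10 in each of the 32 processors, and no processor would reach 11.
Pigeonhole: one more task must land in a processor that already has 10, giving it 11.
So 32 × 10 + 1 = 321 tasks are required.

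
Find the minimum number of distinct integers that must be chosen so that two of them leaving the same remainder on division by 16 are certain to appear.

17

By the pigeonhole principle, the 16 residue classes mod 16 are the pigeonholes.
With 16 integers one could put 1 in each residue class and have no class reach 2.
The 17th integer pushes some class to 2, so 16·1 + 1 = 17.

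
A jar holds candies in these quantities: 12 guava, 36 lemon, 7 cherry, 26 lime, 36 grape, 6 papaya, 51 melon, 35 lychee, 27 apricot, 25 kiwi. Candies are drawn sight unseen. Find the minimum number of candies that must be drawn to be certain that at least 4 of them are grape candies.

In the worst case for collecting grape candies, every non-grape candy comes out first.
There are 12 + 36 + 7 + 26 + 6 + 51 + 35 + 27 + 25 = 225 non-grape candies altogether.
After those, each further candy must be grape, so 225 + 4 = 229 draws guarantee 4 grape candies.

229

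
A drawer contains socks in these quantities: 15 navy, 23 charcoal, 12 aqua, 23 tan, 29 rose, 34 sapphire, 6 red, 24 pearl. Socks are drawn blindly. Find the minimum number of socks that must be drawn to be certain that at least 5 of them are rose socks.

142

In the worst case for collecting rose socks, every non-rose sock comes out first.
There are 15 + 23 + 12 + 23 + 34 + 6 + 24 = 137 non-rose socks altogether.
After those, each further sock must be rose, so 137 + 5 = 142 draws guarantee 5 rose socks.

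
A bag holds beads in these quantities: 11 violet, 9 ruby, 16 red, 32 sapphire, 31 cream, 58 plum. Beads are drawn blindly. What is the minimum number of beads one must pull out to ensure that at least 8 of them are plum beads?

107

In the worst case for collecting plum beads, every non-plum bead comes out first.
There are 11 + 9 + 16 + 32 + 31 = 99 non-plum beads altogether.
After those, each further bead must be plum, so 99 + 8 = 107 draws guarantee 8 plum beads.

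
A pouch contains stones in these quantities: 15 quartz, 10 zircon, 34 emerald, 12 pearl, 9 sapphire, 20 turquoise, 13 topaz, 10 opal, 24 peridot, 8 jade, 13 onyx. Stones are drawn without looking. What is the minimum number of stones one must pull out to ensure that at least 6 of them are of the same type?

An adversary could hand out at most 5 stones per type: 5 + 5 + 5 + 5 + 5 + 5 + 5 + 5 + 5 + 5 + 5 = 55 stones and still no type has 6.
By pigeonhole, one more stone lands in a type already at 5, so 56 draws are enough and 55 are not.

56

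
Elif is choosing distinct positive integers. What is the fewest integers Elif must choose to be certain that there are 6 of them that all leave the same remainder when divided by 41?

By pigeonhole, the 41 residue classes mod 41 are the pigeonholes.
With 205 integers one could put 5 in each residue class and have no class reach 6.
The 206th integer pushes some class to 6, so 41·5 + 1 = 206.

206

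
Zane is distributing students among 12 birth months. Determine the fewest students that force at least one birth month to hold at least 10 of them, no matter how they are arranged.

With 108 students one could put exactly 9 in each of the 12 birth months, and no birth month would reach 10.
One more student must land in a birth month that already has 9, giving it 10.
So 12 × 9 + 1 = 109 students are required.

109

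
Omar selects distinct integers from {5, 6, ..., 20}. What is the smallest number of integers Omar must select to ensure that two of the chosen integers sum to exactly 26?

Group the elements by complementary pair {x, 26−x}: {6,20}, {7,19}, {8,18}, …, giving 7 two-element pairs, the single value 13 (it cannot pair with itself since the integers are distinct), and 1 integer whose partner 26−x falls outside [5,20].
Treating each of those 9 groups as a pigeonhole, one can pick one integer per group — 9 integers — with no two summing to 26.
The 10th integer lands in an occupied pair, forcing a sum of 26.

10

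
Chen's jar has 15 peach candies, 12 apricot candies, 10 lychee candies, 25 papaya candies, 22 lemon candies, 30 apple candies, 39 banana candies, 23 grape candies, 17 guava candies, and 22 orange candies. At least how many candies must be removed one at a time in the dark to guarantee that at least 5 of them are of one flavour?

41

By pigeonhole, the 10 flavours are the holes; the candies drawn are the pigeons.
To avoid 5 of any one flavour, the worst case takes at most 4 of each flavour.
That gives 4 + 4 + 4 + 4 + 4 + 4 + 4 + 4 + 4 + 4 = 40 candies with no flavour reaching 5.
The next candy forces some flavour to 5, so 40 + 1 = 41.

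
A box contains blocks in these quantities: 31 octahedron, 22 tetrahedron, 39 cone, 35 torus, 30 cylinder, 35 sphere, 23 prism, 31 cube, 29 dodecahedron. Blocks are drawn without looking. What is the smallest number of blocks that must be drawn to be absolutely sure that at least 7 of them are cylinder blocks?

In the worst case for collecting cylinder blocks, every non-cylinder block comes out first.
There are 31 + 22 + 39 + 35 + 35 + 23 + 31 + 29 = 245 non-cylinder blocks altogether.
After those, each further block must be cylinder, so 245 + 7 = 252 draws guarantee 7 cylinder blocks.

252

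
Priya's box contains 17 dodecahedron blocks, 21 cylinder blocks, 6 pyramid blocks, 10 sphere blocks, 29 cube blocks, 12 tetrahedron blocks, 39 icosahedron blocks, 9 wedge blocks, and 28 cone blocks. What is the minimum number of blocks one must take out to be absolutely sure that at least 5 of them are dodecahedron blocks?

159

In the worst case for collecting dodecahedron blocks, every non-dodecahedron block comes out first.
There are 21 + 6 + 10 + 29 + 12 + 39 + 9 + 28 = 154 non-dodecahedron blocks altogether.
After those, each further block must be dodecahedron, so 154 + 5 = 159 draws guarantee 5 dodecahedron blocks.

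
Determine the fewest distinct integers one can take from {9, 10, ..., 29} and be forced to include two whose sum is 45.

Two chosen integers sum to 45 exactly when both halves of some pair {x, 45−x} with 16 ≤ x ≤ 45−x ≤ 29 are chosen — 7 such pairs.
The remaining 7 elements (those with no distinct partner in range) can never complete a 45-sum, so the worst case takes all of them and one from each pair: 7 + 7 = 14.
By pigeonhole, the 15th integer has to be the second member of some pair, so 14 + 1 = 15.

15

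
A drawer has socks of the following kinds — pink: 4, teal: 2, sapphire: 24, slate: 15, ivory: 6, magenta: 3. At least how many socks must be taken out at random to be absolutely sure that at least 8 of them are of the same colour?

30

The 6 colours are the holes; the socks drawn are the pigeons.
To avoid 8 of any one colour, the worst case takes at most 7 of each colour, or every sock of a colour that has fewer than 7.
That gives 4 + 2 + 7 + 7 + 6 + 3 = 29 socks with no colour reaching 8.
The next sock forces some colour to 8, so 29 + 1 = 30.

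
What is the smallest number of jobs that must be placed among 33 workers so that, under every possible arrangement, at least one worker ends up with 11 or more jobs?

With 330 jobs one could put exactly 10 in each of the 33 workers, and no worker would reach 11.
By pigeonhole, one more job must land in a worker that already has 10, giving it 11.
So 33 × 10 + 1 = 331 jobs are required.

331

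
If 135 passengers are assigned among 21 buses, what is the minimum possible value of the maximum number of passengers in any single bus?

Pigeonhole: the 21 buses are the holes and the 135 passengers are the pigeons.
If every bus held at most 6 passengers, the total would be at most 21 × 6 = 126, which is less than 135.
So some bus holds at least ⌈135/21⌉ = 7 passengers.

7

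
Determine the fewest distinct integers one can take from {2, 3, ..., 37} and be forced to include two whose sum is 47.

Group the elements by complementary pair {x, 47−x}: {10,37}, {11,36}, {12,35}, …, giving 14 two-element pairs and 8 integers whose partner 47−x falls outside [2,37].
By pigeonhole, treating each of those 22 groups as a pigeonhole, one can pick one integer per group — 22 integers — with no two summing to 47.
The 23rd integer lands in an occupied pair, forcing a sum of 47.

23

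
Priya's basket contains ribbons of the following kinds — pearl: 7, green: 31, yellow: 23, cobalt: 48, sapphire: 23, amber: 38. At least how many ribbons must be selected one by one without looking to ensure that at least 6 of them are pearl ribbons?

169

In the worst case for collecting pearl ribbons, every non-pearl ribbon comes out first.
There are 31 + 23 + 48 + 23 + 38 = 163 non-pearl ribbons altogether.
After those, each further ribbon must be pearl, so 163 + 6 = 169 draws guarantee 6 pearl ribbons.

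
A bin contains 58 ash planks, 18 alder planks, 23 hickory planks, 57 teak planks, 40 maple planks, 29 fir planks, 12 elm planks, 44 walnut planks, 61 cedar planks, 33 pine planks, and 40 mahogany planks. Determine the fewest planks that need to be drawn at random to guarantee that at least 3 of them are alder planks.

In the worst case for collecting alder planks, every non-alder plank comes out first.
There are 58 + 23 + 57 + 40 + 29 + 12 + 44 + 61 + 33 + 40 = 397 non-alder planks altogether.
After those, each further plank must be alder, so 397 + 3 = 400 draws guarantee 3 alder planks.

400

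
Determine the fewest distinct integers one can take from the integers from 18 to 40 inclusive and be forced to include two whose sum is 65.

16

Group the elements by complementary pair {x, 65−x}: {25,40}, {26,39}, {27,38}, …, giving 8 two-element pairs and 7 integers whose partner 65−x falls outside [18,40].
By the pigeonhole principle, treating each of those 15 groups as a pigeonhole, one can pick one integer per group — 15 integers — with no two summing to 65.
The 16th integer lands in an occupied pair, forcing a sum of 65.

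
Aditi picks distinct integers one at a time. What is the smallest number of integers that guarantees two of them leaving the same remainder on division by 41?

By the pigeonhole principle, the 41 residue classes mod 41 are the pigeonholes.
With 41 integers one could put 1 in each residue class and have no class reach 2.
The 42nd integer pushes some class to 2, so 41·1 + 1 = 42.

42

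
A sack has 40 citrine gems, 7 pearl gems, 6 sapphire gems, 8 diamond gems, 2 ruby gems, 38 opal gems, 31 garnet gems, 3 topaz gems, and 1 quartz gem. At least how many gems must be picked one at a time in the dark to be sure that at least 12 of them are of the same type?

By pigeonhole, put each drawn gem into a box by type. The largest draw with every box below 12 takes min(count, 11) from each type; types with fewer than 11 contribute all they have.
Σ min(cᵢ, 11) = 11 + 7 + 6 + 8 + 2 + 11 + 11 + 3 + 1 = 60.
Draw number 60 + 1 = 61 must push one box to 12.

61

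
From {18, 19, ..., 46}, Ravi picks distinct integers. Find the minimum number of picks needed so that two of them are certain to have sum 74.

21

Two chosen integers sum to 74 exactly when both halves of some pair {x, 74−x} with 28 ≤ x ≤ 74−x ≤ 46 are chosen — 9 such pairs.
The remaining 11 elements (those with no distinct partner in range) can never complete a 74-sum, so the worst case takes all of them and one from each pair: 11 + 9 = 20.
The 21st integer has to be the second member of some pair, so 20 + 1 = 21.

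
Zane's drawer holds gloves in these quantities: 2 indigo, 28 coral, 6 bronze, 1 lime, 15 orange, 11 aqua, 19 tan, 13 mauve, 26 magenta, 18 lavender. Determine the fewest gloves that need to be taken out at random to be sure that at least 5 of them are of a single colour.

By pigeonhole, put each drawn glove into a box by colour. The largest draw with every box below 5 takes min(count, 4) from each colour; colours with fewer than 4 contribute all they have.
Σ min(cᵢ, 4) = 2 + 4 + 4 + 1 + 4 + 4 + 4 + 4 + 4 + 4 = 35.
Draw number 35 + 1 = 36 must push one box to 5.

36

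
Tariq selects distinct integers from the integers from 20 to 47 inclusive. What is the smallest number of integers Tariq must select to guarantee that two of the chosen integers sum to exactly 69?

16

A set avoiding the sum 69 can contain at most one of each pair {x, 69−x}, plus the 2 elements whose complement lies outside the range.
The integers 20, …, 34 (15 of them) are such a set: any two sum to at least 20+21 = 41 and at most 33+34 = 67 < 69.
By the pigeonhole principle, any 16th integer completes one of the 13 pairs, so 16 choices force a sum of 69.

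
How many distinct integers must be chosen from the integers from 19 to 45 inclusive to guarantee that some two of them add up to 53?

20

Group the elements by complementary pair {x, 53−x}: {19,34}, {20,33}, {21,32}, …, giving 8 two-element pairs and 11 integers whose partner 53−x falls outside [19,45].
Treating each of those 19 groups as a pigeonhole, one can pick one integer per group — 19 integers — with no two summing to 53.
The 20th integer lands in an occupied pair, forcing a sum of 53.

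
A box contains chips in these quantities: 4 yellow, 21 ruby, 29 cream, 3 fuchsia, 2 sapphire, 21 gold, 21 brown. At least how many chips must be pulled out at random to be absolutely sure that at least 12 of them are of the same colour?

An adversary could hand out at most 11 chips per colour (yellow, fuchsia, sapphire run out sooner): 4 + 11 + 11 + 3 + 2 + 11 + 11 = 53 chips and still no colour has 12.
Pigeonhole: one more chip lands in a colour already at 11, so 54 draws are enough and 53 are not.

54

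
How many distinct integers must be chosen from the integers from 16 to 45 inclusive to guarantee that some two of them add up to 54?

20

A set avoiding the sum 54 can contain at most one of each pair {x, 54−x}, plus the 8 elements whose complement lies outside the range or equal to its own complement.
The integers 27, …, 45 (19 of them) are such a set: any two sum to at least 27+28 = 55 > 54.
By pigeonhole, any 20th integer completes one of the 11 pairs, so 20 choices force a sum of 54.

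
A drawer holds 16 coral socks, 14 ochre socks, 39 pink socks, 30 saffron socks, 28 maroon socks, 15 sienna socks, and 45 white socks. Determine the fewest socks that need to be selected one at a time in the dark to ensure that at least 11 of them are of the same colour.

71

An adversary could hand out at most 10 socks per colour: 10 + 10 + 10 + 10 + 10 + 10 + 10 = 70 socks and still no colour has 11.
By the pigeonhole principle, one more sock lands in a colour already at 10, so 71 draws are enough and 70 are not.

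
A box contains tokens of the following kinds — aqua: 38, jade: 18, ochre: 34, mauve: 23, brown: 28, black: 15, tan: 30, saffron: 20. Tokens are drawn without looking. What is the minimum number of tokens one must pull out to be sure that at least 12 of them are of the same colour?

Pigeonhole: the 8 colours are the holes; the tokens drawn are the pigeons.
To avoid 12 of any one colour, the worst case takes at most 11 of each colour.
That gives 11 + 11 + 11 + 11 + 11 + 11 + 11 + 11 = 88 tokens with no colour reaching 12.
The next token forces some colour to 12, so 88 + 1 = 89.

89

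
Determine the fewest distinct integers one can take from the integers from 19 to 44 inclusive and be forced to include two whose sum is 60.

Two chosen integers sum to 60 exactly when both halves of some pair {x, 60−x} with 19 ≤ x ≤ 60−x ≤ 41 are chosen — 11 such pairs.
The remaining 4 elements (those with no distinct partner in range) can never complete a 60-sum, so the worst case takes all of them and one from each pair: 4 + 11 = 15.
Pigeonhole: the 16th integer has to be the second member of some pair, so 15 + 1 = 16.

16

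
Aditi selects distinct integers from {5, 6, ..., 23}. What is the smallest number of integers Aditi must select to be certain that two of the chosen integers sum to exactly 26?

12

A set avoiding the sum 26 can contain at most one of each pair {x, 26−x}, plus the 3 elements whose complement lies outside the range or equal to its own complement.
The integers 13, …, 23 (11 of them) are such a set: any two sum to at least 13+14 = 27 > 26.
Pigeonhole: any 12th integer completes one of the 8 pairs, so 12 choices force a sum of 26.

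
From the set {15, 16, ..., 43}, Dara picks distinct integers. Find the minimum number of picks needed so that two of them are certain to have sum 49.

20

Two chosen integers sum to 49 exactly when both halves of some pair {x, 49−x} with 15 ≤ x ≤ 49−x ≤ 34 are chosen — 10 such pairs.
The remaining 9 elements (those with no distinct partner in range) can never complete a 49-sum, so the worst case takes all of them and one from each pair: 9 + 10 = 19.
Pigeonhole: the 20th integer has to be the second member of some pair, so 19 + 1 = 20.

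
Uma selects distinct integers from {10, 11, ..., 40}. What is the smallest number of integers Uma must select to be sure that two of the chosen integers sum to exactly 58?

Group the elements by complementary pair {x, 58−x}: {18,40}, {19,39}, {20,38}, …, giving 11 two-element pairs, the single value 29 (it cannot pair with itself since the integers are distinct), and 8 integers whose partner 58−x falls outside [10,40].
Treating each of those 20 groups as a pigeonhole, one can pick one integer per group — 20 integers — with no two summing to 58.
The 21st integer lands in an occupied pair, forcing a sum of 58.

21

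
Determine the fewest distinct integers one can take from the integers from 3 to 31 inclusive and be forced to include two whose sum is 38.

Two chosen integers sum to 38 exactly when both halves of some pair {x, 38−x} with 7 ≤ x ≤ 38−x ≤ 31 are chosen — 12 such pairs.
The remaining 5 elements (those with no distinct partner in range) can never complete a 38-sum, so the worst case takes all of them and one from each pair: 5 + 12 = 17.
The 18th integer has to be the second member of some pair, so 17 + 1 = 18.

18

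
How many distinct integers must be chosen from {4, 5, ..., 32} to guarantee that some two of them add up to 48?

22

A set avoiding the sum 48 can contain at most one of each pair {x, 48−x}, plus the 13 elements whose complement lies outside the range or equal to its own complement.
The integers 4, …, 24 (21 of them) are such a set: any two sum to at least 4+5 = 9 and at most 23+24 = 47 < 48.
Pigeonhole: any 22nd integer completes one of the 8 pairs, so 22 choices force a sum of 48.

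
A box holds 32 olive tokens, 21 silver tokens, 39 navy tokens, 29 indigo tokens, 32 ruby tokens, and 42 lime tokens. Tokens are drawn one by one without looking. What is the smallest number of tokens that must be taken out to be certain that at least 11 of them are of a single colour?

Pigeonhole: the 6 colours are the holes; the tokens drawn are the pigeons.
To avoid 11 of any one colour, the worst case takes at most 10 of each colour.
That gives 10 + 10 + 10 + 10 + 10 + 10 = 60 tokens with no colour reaching 11.
The next token forces some colour to 11, so 60 + 1 = 61.

61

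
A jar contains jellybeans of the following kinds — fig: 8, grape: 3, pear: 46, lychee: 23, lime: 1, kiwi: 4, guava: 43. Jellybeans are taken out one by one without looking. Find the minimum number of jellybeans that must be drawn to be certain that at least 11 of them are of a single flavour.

47

The 7 flavours are the holes; the jellybeans drawn are the pigeons.
To avoid 11 of any one flavour, the worst case takes at most 10 of each flavour, or every jellybean of a flavour that has fewer than 10.
That gives 8 + 3 + 10 + 10 + 1 + 4 + 10 = 46 jellybeans with no flavour reaching 11.
The next jellybean forces some flavour to 11, so 46 + 1 = 47.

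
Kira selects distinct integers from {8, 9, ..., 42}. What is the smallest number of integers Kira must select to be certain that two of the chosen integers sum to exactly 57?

Group the elements by complementary pair {x, 57−x}: {15,42}, {16,41}, {17,40}, …, giving 14 two-element pairs and 7 integers whose partner 57−x falls outside [8,42].
Treating each of those 21 groups as a pigeonhole, one can pick one integer per group — 21 integers — with no two summing to 57.
The 22nd integer lands in an occupied pair, forcing a sum of 57.

22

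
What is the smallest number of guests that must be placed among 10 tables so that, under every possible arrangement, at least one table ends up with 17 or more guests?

With 160 guests one could put exactly 16 in each of the 10 tables, and no table would reach 17.
By pigeonhole, one more guest must land in a table that already has 16, giving it 17.
So 10 × 16 + 1 = 161 guests are required.

161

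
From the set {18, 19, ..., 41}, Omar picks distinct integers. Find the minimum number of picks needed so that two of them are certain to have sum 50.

18

Two chosen integers sum to 50 exactly when both halves of some pair {x, 50−x} with 18 ≤ x ≤ 50−x ≤ 32 are chosen — 7 such pairs.
The remaining 10 elements (those with no distinct partner in range) can never complete a 50-sum, so the worst case takes all of them and one from each pair: 10 + 7 = 17.
By pigeonhole, the 18th integer has to be the second member of some pair, so 17 + 1 = 18.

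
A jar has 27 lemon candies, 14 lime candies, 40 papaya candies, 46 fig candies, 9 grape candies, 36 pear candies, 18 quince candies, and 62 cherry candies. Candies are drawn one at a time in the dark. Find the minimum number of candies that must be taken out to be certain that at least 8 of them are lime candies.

In the worst case for collecting lime candies, every non-lime candy comes out first.
There are 27 + 40 + 46 + 9 + 36 + 18 + 62 = 238 non-lime candies altogether.
After those, each further candy must be lime, so 238 + 8 = 246 draws guarantee 8 lime candies.

246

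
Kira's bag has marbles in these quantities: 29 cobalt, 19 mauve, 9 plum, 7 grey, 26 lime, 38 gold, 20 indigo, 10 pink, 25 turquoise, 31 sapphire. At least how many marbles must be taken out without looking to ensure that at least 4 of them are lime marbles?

In the worst case for collecting lime marbles, every non-lime marble comes out first.
There are 29 + 19 + 9 + 7 + 38 + 20 + 10 + 25 + 31 = 188 non-lime marbles altogether.
After those, each further marble must be lime, so 188 + 4 = 192 draws guarantee 4 lime marbles.

192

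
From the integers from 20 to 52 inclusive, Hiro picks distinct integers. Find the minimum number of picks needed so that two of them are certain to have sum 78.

Two chosen integers sum to 78 exactly when both halves of some pair {x, 78−x} with 26 ≤ x ≤ 78−x ≤ 52 are chosen — 13 such pairs.
The remaining 7 elements (those with no distinct partner in range) can never complete a 78-sum, so the worst case takes all of them and one from each pair: 7 + 13 = 20.
Pigeonhole: the 21st integer has to be the second member of some pair, so 20 + 1 = 21.

21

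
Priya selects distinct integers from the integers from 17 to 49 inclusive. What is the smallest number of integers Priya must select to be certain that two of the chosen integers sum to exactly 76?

A set avoiding the sum 76 can contain at most one of each pair {x, 76−x}, plus the 11 elements whose complement lies outside the range or equal to its own complement.
The integers 17, …, 38 (22 of them) are such a set: any two sum to at least 17+18 = 35 and at most 37+38 = 75 < 76.
Pigeonhole: any 23rd integer completes one of the 11 pairs, so 23 choices force a sum of 76.

23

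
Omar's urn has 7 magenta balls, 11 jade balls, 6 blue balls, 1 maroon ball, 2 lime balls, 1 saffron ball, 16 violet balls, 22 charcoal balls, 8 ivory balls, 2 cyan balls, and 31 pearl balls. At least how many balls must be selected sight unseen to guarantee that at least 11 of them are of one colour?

68

Pigeonhole: put each drawn ball into a box by colour. The largest draw with every box below 11 takes min(count, 10) from each colour; colours with fewer than 10 contribute all they have.
Σ min(cᵢ, 10) = 7 + 10 + 6 + 1 + 2 + 1 + 10 + 10 + 8 + 2 + 10 = 67.
Draw number 67 + 1 = 68 must push one box to 11.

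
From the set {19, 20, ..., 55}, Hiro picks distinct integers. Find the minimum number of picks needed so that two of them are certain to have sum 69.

22

Two chosen integers sum to 69 exactly when both halves of some pair {x, 69−x} with 19 ≤ x ≤ 69−x ≤ 50 are chosen — 16 such pairs.
The remaining 5 elements (those with no distinct partner in range) can never complete a 69-sum, so the worst case takes all of them and one from each pair: 5 + 16 = 21.
By pigeonhole, the 22nd integer has to be the second member of some pair, so 21 + 1 = 22.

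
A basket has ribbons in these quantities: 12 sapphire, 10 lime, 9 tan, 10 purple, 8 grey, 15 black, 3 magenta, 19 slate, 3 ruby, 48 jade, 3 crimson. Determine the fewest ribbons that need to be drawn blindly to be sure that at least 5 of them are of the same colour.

Pigeonhole: put each drawn ribbon into a box by colour. The largest draw with every box below 5 takes min(count, 4) from each colour; colours with fewer than 4 contribute all they have.
Σ min(cᵢ, 4) = 4 + 4 + 4 + 4 + 4 + 4 + 3 + 4 + 3 + 4 + 3 = 41.
Draw number 41 + 1 = 42 must push one box to 5.

42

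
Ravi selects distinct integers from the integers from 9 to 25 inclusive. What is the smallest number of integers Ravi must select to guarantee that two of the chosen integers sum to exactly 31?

11

A set avoiding the sum 31 can contain at most one of each pair {x, 31−x}, plus the 3 elements whose complement lies outside the range.
The integers 16, …, 25 (10 of them) are such a set: any two sum to at least 16+17 = 33 > 31.
By pigeonhole, any 11th integer completes one of the 7 pairs, so 11 choices force a sum of 31.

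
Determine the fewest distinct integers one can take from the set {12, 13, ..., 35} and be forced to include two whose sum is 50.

15

Two chosen integers sum to 50 exactly when both halves of some pair {x, 50−x} with 15 ≤ x ≤ 50−x ≤ 35 are chosen — 10 such pairs.
The remaining 4 elements (those with no distinct partner in range) can never complete a 50-sum, so the worst case takes all of them and one from each pair: 4 + 10 = 14.
The 15th integer has to be the second member of some pair, so 14 + 1 = 15.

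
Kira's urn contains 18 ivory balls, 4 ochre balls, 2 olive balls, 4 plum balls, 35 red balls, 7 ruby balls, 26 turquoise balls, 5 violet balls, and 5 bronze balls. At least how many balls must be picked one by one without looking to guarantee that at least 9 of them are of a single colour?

An adversary could hand out at most 8 balls per colour (6 colours run out sooner): 8 + 4 + 2 + 4 + 8 + 7 + 8 + 5 + 5 = 51 balls and still no colour has 9.
One more ball lands in a colour already at 8, so 52 draws are enough and 51 are not.

52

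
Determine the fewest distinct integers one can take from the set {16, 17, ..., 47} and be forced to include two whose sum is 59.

19

Group the elements by complementary pair {x, 59−x}: {16,43}, {17,42}, {18,41}, …, giving 14 two-element pairs and 4 integers whose partner 59−x falls outside [16,47].
Treating each of those 18 groups as a pigeonhole, one can pick one integer per group — 18 integers — with no two summing to 59.
The 19th integer lands in an occupied pair, forcing a sum of 59.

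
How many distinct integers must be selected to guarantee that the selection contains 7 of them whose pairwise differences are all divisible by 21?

127

Integers whose pairwise differences are multiples of 21 are exactly those sharing a remainder mod 21. The 21 residue classes mod 21 are the pigeonholes.
With 126 integers one could put 6 in each residue class and have no class reach 7.
The 127th integer pushes some class to 7, so 21·6 + 1 = 127.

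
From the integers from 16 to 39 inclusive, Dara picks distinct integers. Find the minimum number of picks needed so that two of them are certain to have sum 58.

A set avoiding the sum 58 can contain at most one of each pair {x, 58−x}, plus the 4 elements whose complement lies outside the range or equal to its own complement.
The integers 16, …, 29 (14 of them) are such a set: any two sum to at least 16+17 = 33 and at most 28+29 = 57 < 58.
By pigeonhole, any 15th integer completes one of the 10 pairs, so 15 choices force a sum of 58.

15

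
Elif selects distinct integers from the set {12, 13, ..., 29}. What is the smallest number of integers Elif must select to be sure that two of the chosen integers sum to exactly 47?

13

A set avoiding the sum 47 can contain at most one of each pair {x, 47−x}, plus the 6 elements whose complement lies outside the range.
The integers 12, …, 23 (12 of them) are such a set: any two sum to at least 12+13 = 25 and at most 22+23 = 45 < 47.
Pigeonhole: any 13th integer completes one of the 6 pairs, so 13 choices force a sum of 47.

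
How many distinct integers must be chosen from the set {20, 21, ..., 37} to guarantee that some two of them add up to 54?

12

Group the elements by complementary pair {x, 54−x}: {20,34}, {21,33}, {22,32}, …, giving 7 two-element pairs, the single value 27 (it cannot pair with itself since the integers are distinct), and 3 integers whose partner 54−x falls outside [20,37].
Pigeonhole: treating each of those 11 groups as a pigeonhole, one can pick one integer per group — 11 integers — with no two summing to 54.
The 12th integer lands in an occupied pair, forcing a sum of 54.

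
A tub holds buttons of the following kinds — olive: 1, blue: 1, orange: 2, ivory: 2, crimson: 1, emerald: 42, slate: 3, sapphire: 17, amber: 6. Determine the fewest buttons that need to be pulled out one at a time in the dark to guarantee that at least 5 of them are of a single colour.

By the pigeonhole principle, put each drawn button into a box by colour. The largest draw with every box below 5 takes min(count, 4) from each colour; colours with fewer than 4 contribute all they have.
Σ min(cᵢ, 4) = 1 + 1 + 2 + 2 + 1 + 4 + 3 + 4 + 4 = 22.
Draw number 22 + 1 = 23 must push one box to 5.

23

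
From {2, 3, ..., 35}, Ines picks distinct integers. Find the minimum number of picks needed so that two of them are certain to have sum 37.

Two chosen integers sum to 37 exactly when both halves of some pair {x, 37−x} with 2 ≤ x ≤ 37−x ≤ 35 are chosen — 17 such pairs.
Every element belongs to one of those pairs, so the worst case picks one from each: 17 integers.
Pigeonhole: the 18th integer has to be the second member of some pair, so 17 + 1 = 18.

18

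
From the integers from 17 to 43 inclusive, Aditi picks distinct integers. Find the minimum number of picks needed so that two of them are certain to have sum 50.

A set avoiding the sum 50 can contain at most one of each pair {x, 50−x}, plus the 11 elements whose complement lies outside the range or equal to its own complement.
The integers 25, …, 43 (19 of them) are such a set: any two sum to at least 25+26 = 51 > 50.
By the pigeonhole principle, any 20th integer completes one of the 8 pairs, so 20 choices force a sum of 50.

20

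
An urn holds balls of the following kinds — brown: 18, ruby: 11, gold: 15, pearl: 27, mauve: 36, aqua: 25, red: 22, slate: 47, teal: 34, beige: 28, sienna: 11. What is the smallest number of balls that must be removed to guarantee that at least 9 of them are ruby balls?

In the worst case for collecting ruby balls, every non-ruby ball comes out first.
There are 18 + 15 + 27 + 36 + 25 + 22 + 47 + 34 + 28 + 11 = 263 non-ruby balls altogether.
After those, each further ball must be ruby, so 263 + 9 = 272 draws guarantee 9 ruby balls.

272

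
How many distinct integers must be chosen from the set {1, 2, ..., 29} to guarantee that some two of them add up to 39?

Two chosen integers sum to 39 exactly when both halves of some pair {x, 39−x} with 10 ≤ x ≤ 39−x ≤ 29 are chosen — 10 such pairs.
The remaining 9 elements (those with no distinct partner in range) can never complete a 39-sum, so the worst case takes all of them and one from each pair: 9 + 10 = 19.
By pigeonhole, the 20th integer has to be the second member of some pair, so 19 + 1 = 20.

20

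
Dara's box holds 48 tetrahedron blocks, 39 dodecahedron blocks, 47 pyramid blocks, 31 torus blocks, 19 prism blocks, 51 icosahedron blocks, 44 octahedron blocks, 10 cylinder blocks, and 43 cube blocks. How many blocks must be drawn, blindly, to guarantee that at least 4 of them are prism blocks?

317

In the worst case for collecting prism blocks, every non-prism block comes out first.
There are 48 + 39 + 47 + 31 + 51 + 44 + 10 + 43 = 313 non-prism blocks altogether.
After those, each further block must be prism, so 313 + 4 = 317 draws guarantee 4 prism blocks.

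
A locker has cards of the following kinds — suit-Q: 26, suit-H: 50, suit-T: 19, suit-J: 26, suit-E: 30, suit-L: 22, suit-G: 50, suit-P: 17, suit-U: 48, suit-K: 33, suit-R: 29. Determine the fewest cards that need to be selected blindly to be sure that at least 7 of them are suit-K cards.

In the worst case for collecting suit-K cards, every non-suit-K card comes out first.
There are 26 + 50 + 19 + 26 + 30 + 22 + 50 + 17 + 48 + 29 = 317 non-suit-K cards altogether.
After those, each further card must be suit-K, so 317 + 7 = 324 draws guarantee 7 suit-K cards.

324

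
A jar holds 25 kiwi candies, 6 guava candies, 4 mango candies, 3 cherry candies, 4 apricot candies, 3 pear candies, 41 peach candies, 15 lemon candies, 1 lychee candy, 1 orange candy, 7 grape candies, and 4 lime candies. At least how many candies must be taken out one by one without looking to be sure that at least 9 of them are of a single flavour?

58

By the pigeonhole principle, put each drawn candy into a box by flavour. The largest draw with every box below 9 takes min(count, 8) from each flavour; flavours with fewer than 8 contribute all they have.
Σ min(cᵢ, 8) = 8 + 6 + 4 + 3 + 4 + 3 + 8 + 8 + 1 + 1 + 7 + 4 = 57.
Draw number 57 + 1 = 58 must push one box to 9.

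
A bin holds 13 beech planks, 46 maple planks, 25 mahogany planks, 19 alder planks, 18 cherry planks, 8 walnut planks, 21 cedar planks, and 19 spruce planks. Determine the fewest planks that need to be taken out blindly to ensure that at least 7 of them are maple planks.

In the worst case for collecting maple planks, every non-maple plank comes out first.
There are 13 + 25 + 19 + 18 + 8 + 21 + 19 = 123 non-maple planks altogether.
After those, each further plank must be maple, so 123 + 7 = 130 draws guarantee 7 maple planks.

130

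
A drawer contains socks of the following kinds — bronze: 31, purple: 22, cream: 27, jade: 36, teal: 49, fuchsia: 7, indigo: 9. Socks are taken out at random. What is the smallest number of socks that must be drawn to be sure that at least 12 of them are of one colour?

72

An adversary could hand out at most 11 socks per colour (fuchsia, indigo run out sooner): 11 + 11 + 11 + 11 + 11 + 7 + 9 = 71 socks and still no colour has 12.
One more sock lands in a colour already at 11, so 72 draws are enough and 71 are not.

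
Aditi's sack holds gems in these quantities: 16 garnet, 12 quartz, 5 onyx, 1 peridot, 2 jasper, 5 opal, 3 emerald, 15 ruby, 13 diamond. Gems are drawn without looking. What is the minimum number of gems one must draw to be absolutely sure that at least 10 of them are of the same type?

53

The 9 types are the holes; the gems drawn are the pigeons.
To avoid 10 of any one type, the worst case takes at most 9 of each type, or every gem of a type that has fewer than 9.
That gives 9 + 9 + 5 + 1 + 2 + 5 + 3 + 9 + 9 = 52 gems with no type reaching 10.
The next gem forces some type to 10, so 52 + 1 = 53.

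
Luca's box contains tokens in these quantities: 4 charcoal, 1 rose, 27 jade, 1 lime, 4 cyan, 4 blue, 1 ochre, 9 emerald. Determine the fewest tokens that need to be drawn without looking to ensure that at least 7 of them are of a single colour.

An adversary could hand out at most 6 tokens per colour (6 colours run out sooner): 4 + 1 + 6 + 1 + 4 + 4 + 1 + 6 = 27 tokens and still no colour has 7.
Pigeonhole: one more token lands in a colour already at 6, so 28 draws are enough and 27 are not.

28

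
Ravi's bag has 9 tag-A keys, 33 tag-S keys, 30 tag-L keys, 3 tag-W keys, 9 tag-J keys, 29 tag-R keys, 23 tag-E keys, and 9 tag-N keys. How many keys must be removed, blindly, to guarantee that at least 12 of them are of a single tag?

75

By the pigeonhole principle, put each drawn key into a box by tag. The largest draw with every box below 12 takes min(count, 11) from each tag; tags with fewer than 11 contribute all they have.
Σ min(cᵢ, 11) = 9 + 11 + 11 + 3 + 9 + 11 + 11 + 9 = 74.
Draw number 74 + 1 = 75 must push one box to 12.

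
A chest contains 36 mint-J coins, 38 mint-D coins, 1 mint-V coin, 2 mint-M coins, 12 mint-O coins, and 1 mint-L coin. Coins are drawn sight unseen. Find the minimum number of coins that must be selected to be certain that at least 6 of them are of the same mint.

An adversary could hand out at most 5 coins per mint (mint-V, mint-M, mint-L run out sooner): 5 + 5 + 1 + 2 + 5 + 1 = 19 coins and still no mint has 6.
By the pigeonhole principle, one more coin lands in a mint already at 5, so 20 draws are enough and 19 are not.

20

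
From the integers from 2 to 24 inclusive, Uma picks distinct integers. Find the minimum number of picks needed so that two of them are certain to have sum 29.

Group the elements by complementary pair {x, 29−x}: {5,24}, {6,23}, {7,22}, …, giving 10 two-element pairs and 3 integers whose partner 29−x falls outside [2,24].
By pigeonhole, treating each of those 13 groups as a pigeonhole, one can pick one integer per group — 13 integers — with no two summing to 29.
The 14th integer lands in an occupied pair, forcing a sum of 29.

14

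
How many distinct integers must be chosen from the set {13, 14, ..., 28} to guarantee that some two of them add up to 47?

Group the elements by complementary pair {x, 47−x}: {19,28}, {20,27}, {21,26}, …, giving 5 two-element pairs and 6 integers whose partner 47−x falls outside [13,28].
Treating each of those 11 groups as a pigeonhole, one can pick one integer per group — 11 integers — with no two summing to 47.
The 12th integer lands in an occupied pair, forcing a sum of 47.

12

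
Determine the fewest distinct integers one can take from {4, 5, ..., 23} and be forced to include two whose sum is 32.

Two chosen integers sum to 32 exactly when both halves of some pair {x, 32−x} with 9 ≤ x ≤ 32−x ≤ 23 are chosen — 7 such pairs.
The remaining 6 elements (those with no distinct partner in range) can never complete a 32-sum, so the worst case takes all of them and one from each pair: 6 + 7 = 13.
The 14th integer has to be the second member of some pair, so 13 + 1 = 14.

14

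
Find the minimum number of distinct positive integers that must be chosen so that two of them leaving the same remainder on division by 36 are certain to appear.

By the pigeonhole principle, the 36 residue classes mod 36 are the pigeonholes.
With 36 integers one could put 1 in each residue class and have no class reach 2.
The 37th integer pushes some class to 2, so 36·1 + 1 = 37.

37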